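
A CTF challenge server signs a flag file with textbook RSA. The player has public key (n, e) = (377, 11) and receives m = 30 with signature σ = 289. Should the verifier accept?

σ^2 ≡ 289^2 = 83521 ≡ 204
σ^4 ≡ 204^2 = 41616 ≡ 146
σ^8 ≡ 146^2 = 21316 ≡ 204
11 = 8 + 2 + 1, so σ^11 ≡ 204·204·289 ≡ 347 (mod 377)
347 ≠ 30, so verification fails.

reject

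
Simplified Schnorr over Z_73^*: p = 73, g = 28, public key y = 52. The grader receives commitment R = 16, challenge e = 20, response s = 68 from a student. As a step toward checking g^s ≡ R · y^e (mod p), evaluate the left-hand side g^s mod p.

18

28^2 = 784 ≡ 54
28^4 ≡ 54^2 = 2916 ≡ 69
28^8 ≡ 69^2 = 4761 ≡ 16
28^16 ≡ 16^2 = 256 ≡ 37
28^32 ≡ 37^2 = 1369 ≡ 55
28^64 ≡ 55^2 = 3025 ≡ 32
68 = 64 + 4, so 28^68 ≡ 32·69 ≡ 18 (mod 73)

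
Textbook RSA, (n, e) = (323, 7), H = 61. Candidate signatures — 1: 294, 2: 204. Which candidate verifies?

Candidate 1: 294^2 = 86436 ≡ 195; 294^4 ≡ 195^2 = 38025 ≡ 234; 7 = 4 + 2 + 1, so 294^7 ≡ 234·195·294 ≡ 61 (mod 323)
  → matches H = 61
Candidate 2: 204^2 = 41616 ≡ 272; 204^4 ≡ 272^2 = 73984 ≡ 17; 7 = 4 + 2 + 1, so 204^7 ≡ 17·272·204 ≡ 136 (mod 323)

1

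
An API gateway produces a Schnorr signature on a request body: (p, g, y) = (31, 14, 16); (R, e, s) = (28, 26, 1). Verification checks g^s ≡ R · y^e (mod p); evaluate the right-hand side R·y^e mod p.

14

16^2 = 256 ≡ 8
16^4 ≡ 8^2 = 64 ≡ 2
16^8 ≡ 2^2 = 4
16^16 ≡ 4^2 = 16
26 = 16 + 8 + 2, so 16^26 ≡ 16·4·8 ≡ 16 (mod 31)
R · y^e ≡ 28·16 = 448 ≡ 14 (mod 31)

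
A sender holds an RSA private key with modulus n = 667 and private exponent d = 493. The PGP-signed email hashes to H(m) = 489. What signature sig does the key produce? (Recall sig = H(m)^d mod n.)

545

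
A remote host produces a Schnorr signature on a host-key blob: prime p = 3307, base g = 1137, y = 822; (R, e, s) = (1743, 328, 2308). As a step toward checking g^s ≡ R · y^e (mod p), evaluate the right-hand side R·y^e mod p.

49

822^2 = 675684 ≡ 1056
822^4 ≡ 1056^2 = 1115136 ≡ 677
822^8 ≡ 677^2 = 458329 ≡ 1963
822^16 ≡ 1963^2 = 3853369 ≡ 714
822^32 ≡ 714^2 = 509796 ≡ 518
822^64 ≡ 518^2 = 268324 ≡ 457
822^128 ≡ 457^2 = 208849 ≡ 508
822^256 ≡ 508^2 = 258064 ≡ 118
328 = 256 + 64 + 8, so 822^328 ≡ 118·457·1963 ≡ 2975 (mod 3307)
R · y^e ≡ 1743·2975 = 5185425 ≡ 49 (mod 3307)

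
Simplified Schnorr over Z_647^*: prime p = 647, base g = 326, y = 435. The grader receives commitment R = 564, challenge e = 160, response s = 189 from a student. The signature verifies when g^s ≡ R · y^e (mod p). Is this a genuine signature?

genuine

g^s mod p:
326^2 = 106276 ≡ 168
326^4 ≡ 168^2 = 28224 ≡ 403
326^8 ≡ 403^2 = 162409 ≡ 12
326^16 ≡ 12^2 = 144
326^32 ≡ 144^2 = 20736 ≡ 32
326^64 ≡ 32^2 = 1024 ≡ 377
326^128 ≡ 377^2 = 142129 ≡ 436
189 = 128 + 32 + 16 + 8 + 4 + 1, so 326^189 ≡ 436·32·144·12·403·326 ≡ 644 (mod 647)
R · y^e mod p:
435^2 = 189225 ≡ 301
435^4 ≡ 301^2 = 90601 ≡ 21
435^8 ≡ 21^2 = 441
435^16 ≡ 441^2 = 194481 ≡ 381
435^32 ≡ 381^2 = 145161 ≡ 233
435^64 ≡ 233^2 = 54289 ≡ 588
435^128 ≡ 588^2 = 345744 ≡ 246
160 = 128 + 32, so 435^160 ≡ 246·233 ≡ 382 (mod 647)
564·382 = 215448 ≡ 644 (mod 647)
644 ≡ 644 (mod 647); signature holds.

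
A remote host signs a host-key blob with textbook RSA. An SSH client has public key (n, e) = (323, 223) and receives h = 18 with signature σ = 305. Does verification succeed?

fails

σ^2 ≡ 305^2 = 93025 ≡ 1
σ^4 ≡ 1^2 = 1
σ^8 ≡ 1^2 = 1
σ^16 ≡ 1^2 = 1
σ^32 ≡ 1^2 = 1
σ^64 ≡ 1^2 = 1
σ^128 ≡ 1^2 = 1
223 = 128 + 64 + 16 + 8 + 4 + 2 + 1, so σ^223 ≡ 1·1·1·1·1·1·305 ≡ 305 (mod 323)
The recovered value 305 does not match the digest 18.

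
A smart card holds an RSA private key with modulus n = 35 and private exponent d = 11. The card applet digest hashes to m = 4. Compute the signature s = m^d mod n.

9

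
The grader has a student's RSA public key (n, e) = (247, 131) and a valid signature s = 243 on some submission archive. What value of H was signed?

s^131 mod 247 = 211

211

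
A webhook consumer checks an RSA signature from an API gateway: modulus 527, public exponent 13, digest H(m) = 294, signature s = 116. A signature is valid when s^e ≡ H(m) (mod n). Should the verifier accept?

accept

s^2 ≡ 116^2 = 13456 ≡ 281
s^4 ≡ 281^2 = 78961 ≡ 438
s^8 ≡ 438^2 = 191844 ≡ 16
13 = 8 + 4 + 1, so s^13 ≡ 16·438·116 ≡ 294 (mod 527)
s^13 mod 527 = 294 matches H(m).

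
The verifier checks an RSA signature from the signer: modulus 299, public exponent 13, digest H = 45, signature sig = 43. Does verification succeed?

fails

sig^2 ≡ 43^2 = 1849 ≡ 55
sig^4 ≡ 55^2 = 3025 ≡ 35
sig^8 ≡ 35^2 = 1225 ≡ 29
13 = 8 + 4 + 1, so sig^13 ≡ 29·35·43 ≡ 290 (mod 299)
sig^13 mod 299 = 290, but H = 45.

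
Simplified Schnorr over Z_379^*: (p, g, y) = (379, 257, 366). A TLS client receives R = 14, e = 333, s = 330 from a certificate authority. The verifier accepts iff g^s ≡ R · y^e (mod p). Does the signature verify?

g^s mod p:
257^2 = 66049 ≡ 103
257^4 ≡ 103^2 = 10609 ≡ 376
257^8 ≡ 376^2 = 141376 ≡ 9
257^16 ≡ 9^2 = 81
257^32 ≡ 81^2 = 6561 ≡ 118
257^64 ≡ 118^2 = 13924 ≡ 280
257^128 ≡ 280^2 = 78400 ≡ 326
257^256 ≡ 326^2 = 106276 ≡ 156
330 = 256 + 64 + 8 + 2, so 257^330 ≡ 156·280·9·103 ≡ 137 (mod 379)
R · y^e mod p:
366^2 = 133956 ≡ 169
366^4 ≡ 169^2 = 28561 ≡ 136
366^8 ≡ 136^2 = 18496 ≡ 304
366^16 ≡ 304^2 = 92416 ≡ 319
366^32 ≡ 319^2 = 101761 ≡ 189
366^64 ≡ 189^2 = 35721 ≡ 95
366^128 ≡ 95^2 = 9025 ≡ 308
366^256 ≡ 308^2 = 94864 ≡ 114
333 = 256 + 64 + 8 + 4 + 1, so 366^333 ≡ 114·95·304·136·366 ≡ 91 (mod 379)
14·91 = 1274 ≡ 137 (mod 379)
137 ≡ 137 (mod 379); signature holds.

verifies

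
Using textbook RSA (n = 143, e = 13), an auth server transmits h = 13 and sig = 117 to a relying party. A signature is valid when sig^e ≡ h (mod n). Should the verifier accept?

accept

sig^2 ≡ 117^2 = 13689 ≡ 104
sig^4 ≡ 104^2 = 10816 ≡ 91
sig^8 ≡ 91^2 = 8281 ≡ 130
13 = 8 + 4 + 1, so sig^13 ≡ 130·91·117 ≡ 13 (mod 143)
Since 13 equals the digest 13, verification succeeds.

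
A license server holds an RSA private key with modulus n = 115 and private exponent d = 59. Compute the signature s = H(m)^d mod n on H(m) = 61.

(H(m))^2 ≡ 61^2 = 3721 ≡ 41
(H(m))^4 ≡ 41^2 = 1681 ≡ 71
(H(m))^8 ≡ 71^2 = 5041 ≡ 96
(H(m))^16 ≡ 96^2 = 9216 ≡ 16
(H(m))^32 ≡ 16^2 = 256 ≡ 26
59 = 32 + 16 + 8 + 2 + 1, so (H(m))^59 ≡ 26·16·96·41·61 ≡ 21 (mod 115)

21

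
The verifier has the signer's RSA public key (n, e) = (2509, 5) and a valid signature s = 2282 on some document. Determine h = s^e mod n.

Squares mod 2509: s^1≡2282, s^2≡1349, s^4≡776
5 = 4 + 1, so s^5 ≡ 776·2282 ≡ 1987 (mod 2509)

1987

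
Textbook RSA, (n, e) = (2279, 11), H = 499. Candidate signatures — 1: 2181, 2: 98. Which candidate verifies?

2

Candidate 1: 2181^2 = 4756761 ≡ 488; 2181^4 ≡ 488^2 = 238144 ≡ 1128; 2181^8 ≡ 1128^2 = 1272384 ≡ 702; 11 = 8 + 2 + 1, so 2181^11 ≡ 702·488·2181 ≡ 1780 (mod 2279)
Candidate 2: 98^2 = 9604 ≡ 488; 98^4 ≡ 488^2 = 238144 ≡ 1128; 98^8 ≡ 1128^2 = 1272384 ≡ 702; 11 = 8 + 2 + 1, so 98^11 ≡ 702·488·98 ≡ 499 (mod 2279)
  → matches H = 499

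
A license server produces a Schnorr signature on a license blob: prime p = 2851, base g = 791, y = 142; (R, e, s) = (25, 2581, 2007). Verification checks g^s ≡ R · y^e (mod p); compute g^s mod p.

882

791^2 = 625681 ≡ 1312
791^4 ≡ 1312^2 = 1721344 ≡ 2191
791^8 ≡ 2191^2 = 4800481 ≡ 2248
791^16 ≡ 2248^2 = 5053504 ≡ 1532
791^32 ≡ 1532^2 = 2347024 ≡ 651
791^64 ≡ 651^2 = 423801 ≡ 1853
791^128 ≡ 1853^2 = 3433609 ≡ 1005
791^256 ≡ 1005^2 = 1010025 ≡ 771
791^512 ≡ 771^2 = 594441 ≡ 1433
791^1024 ≡ 1433^2 = 2053489 ≡ 769
2007 = 1024 + 512 + 256 + 128 + 64 + 16 + 4 + 2 + 1, so 791^2007 ≡ 769·1433·771·1005·1853·1532·2191·1312·791 ≡ 882 (mod 2851)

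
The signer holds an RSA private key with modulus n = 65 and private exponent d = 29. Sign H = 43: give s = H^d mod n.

23

Squares mod 65: H^1≡43, H^2≡29, H^4≡61, H^8≡16, H^16≡61
29 = 16 + 8 + 4 + 1, so H^29 ≡ 61·16·61·43 ≡ 23 (mod 65)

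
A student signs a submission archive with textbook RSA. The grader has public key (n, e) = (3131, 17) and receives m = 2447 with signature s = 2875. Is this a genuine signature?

s^2 ≡ 2875^2 = 8265625 ≡ 2916
s^4 ≡ 2916^2 = 8503056 ≡ 2391
s^8 ≡ 2391^2 = 5716881 ≡ 2806
s^16 ≡ 2806^2 = 7873636 ≡ 2302
17 = 16 + 1, so s^17 ≡ 2302·2875 ≡ 2447 (mod 3131)
2447 = m, so the signature checks out.

genuine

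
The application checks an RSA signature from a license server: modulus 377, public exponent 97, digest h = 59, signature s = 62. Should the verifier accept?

s^2 ≡ 62^2 = 3844 ≡ 74
s^4 ≡ 74^2 = 5476 ≡ 198
s^8 ≡ 198^2 = 39204 ≡ 373
s^16 ≡ 373^2 = 139129 ≡ 16
s^32 ≡ 16^2 = 256
s^64 ≡ 256^2 = 65536 ≡ 315
97 = 64 + 32 + 1, so s^97 ≡ 315·256·62 ≡ 283 (mod 377)
s^97 mod 377 = 283, but h = 59.

reject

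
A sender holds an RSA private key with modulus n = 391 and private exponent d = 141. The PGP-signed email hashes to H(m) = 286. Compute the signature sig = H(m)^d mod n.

Squares mod 391: (H(m))^1≡286, (H(m))^2≡77, (H(m))^4≡64, (H(m))^8≡186, (H(m))^16≡188, (H(m))^32≡154, (H(m))^64≡256, (H(m))^128≡239
141 = 128 + 8 + 4 + 1, so (H(m))^141 ≡ 239·186·64·286 ≡ 158 (mod 391)

158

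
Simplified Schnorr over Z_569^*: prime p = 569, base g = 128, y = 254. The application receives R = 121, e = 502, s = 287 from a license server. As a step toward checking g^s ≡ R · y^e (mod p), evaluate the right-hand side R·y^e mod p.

387

Squares mod 569: 254^1≡254, 254^2≡219, 254^4≡165, 254^8≡482, 254^16≡172, 254^32≡565, 254^64≡16, 254^128≡256, 254^256≡101
502 = 256 + 128 + 64 + 32 + 16 + 4 + 2, so 254^502 ≡ 101·256·16·565·172·165·219 ≡ 196 (mod 569)
R · y^e ≡ 121·196 = 23716 ≡ 387 (mod 569)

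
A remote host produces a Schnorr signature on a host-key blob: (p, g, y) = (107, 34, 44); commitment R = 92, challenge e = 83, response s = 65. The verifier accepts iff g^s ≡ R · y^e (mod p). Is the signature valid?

g^s mod p:
34^2 = 1156 ≡ 86
34^4 ≡ 86^2 = 7396 ≡ 13
34^8 ≡ 13^2 = 169 ≡ 62
34^16 ≡ 62^2 = 3844 ≡ 99
34^32 ≡ 99^2 = 9801 ≡ 64
34^64 ≡ 64^2 = 4096 ≡ 30
65 = 64 + 1, so 34^65 ≡ 30·34 ≡ 57 (mod 107)
R · y^e mod p:
44^2 = 1936 ≡ 10
44^4 ≡ 10^2 = 100
44^8 ≡ 100^2 = 10000 ≡ 49
44^16 ≡ 49^2 = 2401 ≡ 47
44^32 ≡ 47^2 = 2209 ≡ 69
44^64 ≡ 69^2 = 4761 ≡ 53
83 = 64 + 16 + 2 + 1, so 44^83 ≡ 53·47·10·44 ≡ 39 (mod 107)
92·39 = 3588 ≡ 57 (mod 107)
57 ≡ 57 (mod 107); signature holds.

valid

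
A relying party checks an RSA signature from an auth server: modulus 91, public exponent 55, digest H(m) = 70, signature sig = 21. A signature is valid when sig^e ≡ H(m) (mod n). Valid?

yes

sig^2 ≡ 21^2 = 441 ≡ 77
sig^4 ≡ 77^2 = 5929 ≡ 14
sig^8 ≡ 14^2 = 196 ≡ 14
sig^16 ≡ 14^2 = 196 ≡ 14
sig^32 ≡ 14^2 = 196 ≡ 14
55 = 32 + 16 + 4 + 2 + 1, so sig^55 ≡ 14·14·14·77·21 ≡ 70 (mod 91)
Since 70 equals the digest 70, verification succeeds.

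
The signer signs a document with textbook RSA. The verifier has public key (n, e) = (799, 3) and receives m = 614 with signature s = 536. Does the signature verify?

s^2 ≡ 536^2 = 287296 ≡ 455
3 = 2 + 1, so s^3 ≡ 455·536 ≡ 185 (mod 799)
185 ≠ 614, so verification fails.

does not verify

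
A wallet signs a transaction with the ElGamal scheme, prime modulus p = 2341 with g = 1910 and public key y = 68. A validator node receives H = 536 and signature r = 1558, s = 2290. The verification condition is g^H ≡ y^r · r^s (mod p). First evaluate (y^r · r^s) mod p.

68^1558 mod 2341 = 1897
1558^2290 mod 2341 = 2286
y^r · r^s ≡ 1897·2286 = 4336542 ≡ 1010 (mod 2341)

1010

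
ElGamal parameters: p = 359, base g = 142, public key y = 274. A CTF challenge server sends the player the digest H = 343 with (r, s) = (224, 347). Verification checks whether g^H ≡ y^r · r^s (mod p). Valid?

no

Left side g^H mod p:
142^2 = 20164 ≡ 60
142^4 ≡ 60^2 = 3600 ≡ 10
142^8 ≡ 10^2 = 100
142^16 ≡ 100^2 = 10000 ≡ 307
142^32 ≡ 307^2 = 94249 ≡ 191
142^64 ≡ 191^2 = 36481 ≡ 222
142^128 ≡ 222^2 = 49284 ≡ 101
142^256 ≡ 101^2 = 10201 ≡ 149
343 = 256 + 64 + 16 + 4 + 2 + 1, so 142^343 ≡ 149·222·307·10·60·142 ≡ 232 (mod 359)
Right side y^r · r^s mod p:
274^2 = 75076 ≡ 45
274^4 ≡ 45^2 = 2025 ≡ 230
274^8 ≡ 230^2 = 52900 ≡ 127
274^16 ≡ 127^2 = 16129 ≡ 333
274^32 ≡ 333^2 = 110889 ≡ 317
274^64 ≡ 317^2 = 100489 ≡ 328
274^128 ≡ 328^2 = 107584 ≡ 243
224 = 128 + 64 + 32, so 274^224 ≡ 243·328·317 ≡ 107 (mod 359)
224^2 = 50176 ≡ 275
224^4 ≡ 275^2 = 75625 ≡ 235
224^8 ≡ 235^2 = 55225 ≡ 298
224^16 ≡ 298^2 = 88804 ≡ 131
224^32 ≡ 131^2 = 17161 ≡ 288
224^64 ≡ 288^2 = 82944 ≡ 15
224^128 ≡ 15^2 = 225
224^256 ≡ 225^2 = 50625 ≡ 6
347 = 256 + 64 + 16 + 8 + 2 + 1, so 224^347 ≡ 6·15·131·298·275·224 ≡ 210 (mod 359)
107·210 = 22470 ≡ 212 (mod 359)
232 ≠ 212, so verification fails.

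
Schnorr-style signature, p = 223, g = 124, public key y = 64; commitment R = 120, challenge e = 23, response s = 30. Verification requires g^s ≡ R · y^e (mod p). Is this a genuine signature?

genuine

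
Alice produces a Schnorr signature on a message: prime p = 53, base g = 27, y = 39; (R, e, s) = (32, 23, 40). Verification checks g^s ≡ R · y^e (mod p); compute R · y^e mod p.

15

Squares mod 53: 39^1≡39, 39^2≡37, 39^4≡44, 39^8≡28, 39^16≡42
23 = 16 + 4 + 2 + 1, so 39^23 ≡ 42·44·37·39 ≡ 22 (mod 53)
R · y^e ≡ 32·22 = 704 ≡ 15 (mod 53)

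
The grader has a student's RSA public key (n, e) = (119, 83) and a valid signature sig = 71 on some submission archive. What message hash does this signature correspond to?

sig^2 ≡ 71^2 = 5041 ≡ 43
sig^4 ≡ 43^2 = 1849 ≡ 64
sig^8 ≡ 64^2 = 4096 ≡ 50
sig^16 ≡ 50^2 = 2500 ≡ 1
sig^32 ≡ 1^2 = 1
sig^64 ≡ 1^2 = 1
83 = 64 + 16 + 2 + 1, so sig^83 ≡ 1·1·43·71 ≡ 78 (mod 119)

78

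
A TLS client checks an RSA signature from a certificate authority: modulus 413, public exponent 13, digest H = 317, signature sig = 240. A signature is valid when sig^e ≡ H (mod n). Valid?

sig^2 ≡ 240^2 = 57600 ≡ 193
sig^4 ≡ 193^2 = 37249 ≡ 79
sig^8 ≡ 79^2 = 6241 ≡ 46
13 = 8 + 4 + 1, so sig^13 ≡ 46·79·240 ≡ 317 (mod 413)
sig^13 mod 413 = 317 matches H.

yes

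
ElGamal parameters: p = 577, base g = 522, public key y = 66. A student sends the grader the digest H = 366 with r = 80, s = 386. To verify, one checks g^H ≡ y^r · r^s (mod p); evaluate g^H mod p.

489

522^2 = 272484 ≡ 140
522^4 ≡ 140^2 = 19600 ≡ 559
522^8 ≡ 559^2 = 312481 ≡ 324
522^16 ≡ 324^2 = 104976 ≡ 539
522^32 ≡ 539^2 = 290521 ≡ 290
522^64 ≡ 290^2 = 84100 ≡ 435
522^128 ≡ 435^2 = 189225 ≡ 546
522^256 ≡ 546^2 = 298116 ≡ 384
366 = 256 + 64 + 32 + 8 + 4 + 2, so 522^366 ≡ 384·435·290·324·559·140 ≡ 489 (mod 577)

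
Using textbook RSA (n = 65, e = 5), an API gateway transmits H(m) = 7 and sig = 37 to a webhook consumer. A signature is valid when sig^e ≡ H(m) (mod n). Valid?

yes

Squares mod 65: sig^1≡37, sig^2≡4, sig^4≡16
5 = 4 + 1, so sig^5 ≡ 16·37 ≡ 7 (mod 65)
Since 7 equals the digest 7, verification succeeds.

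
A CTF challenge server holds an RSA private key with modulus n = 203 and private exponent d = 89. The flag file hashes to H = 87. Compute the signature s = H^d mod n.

Squares mod 203: H^1≡87, H^2≡58, H^4≡116, H^8≡58, H^16≡116, H^32≡58, H^64≡116
89 = 64 + 16 + 8 + 1, so H^89 ≡ 116·116·58·87 ≡ 145 (mod 203)

145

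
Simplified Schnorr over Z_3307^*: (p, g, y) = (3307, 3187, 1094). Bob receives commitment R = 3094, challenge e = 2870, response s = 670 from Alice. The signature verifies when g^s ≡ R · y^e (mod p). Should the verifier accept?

accept

g^s mod p:
3187^2 = 10156969 ≡ 1172
3187^4 ≡ 1172^2 = 1373584 ≡ 1179
3187^8 ≡ 1179^2 = 1390041 ≡ 1101
3187^16 ≡ 1101^2 = 1212201 ≡ 1839
3187^32 ≡ 1839^2 = 3381921 ≡ 2167
3187^64 ≡ 2167^2 = 4695889 ≡ 3256
3187^128 ≡ 3256^2 = 10601536 ≡ 2601
3187^256 ≡ 2601^2 = 6765201 ≡ 2386
3187^512 ≡ 2386^2 = 5692996 ≡ 1649
670 = 512 + 128 + 16 + 8 + 4 + 2, so 3187^670 ≡ 1649·2601·1839·1101·1179·1172 ≡ 1526 (mod 3307)
R · y^e mod p:
1094^2 = 1196836 ≡ 3009
1094^4 ≡ 3009^2 = 9054081 ≡ 2822
1094^8 ≡ 2822^2 = 7963684 ≡ 428
1094^16 ≡ 428^2 = 183184 ≡ 1299
1094^32 ≡ 1299^2 = 1687401 ≡ 831
1094^64 ≡ 831^2 = 690561 ≡ 2705
1094^128 ≡ 2705^2 = 7317025 ≡ 1941
1094^256 ≡ 1941^2 = 3767481 ≡ 808
1094^512 ≡ 808^2 = 652864 ≡ 1385
1094^1024 ≡ 1385^2 = 1918225 ≡ 165
1094^2048 ≡ 165^2 = 27225 ≡ 769
2870 = 2048 + 512 + 256 + 32 + 16 + 4 + 2, so 1094^2870 ≡ 769·1385·808·831·1299·2822·3009 ≡ 3098 (mod 3307)
3094·3098 = 9585212 ≡ 1526 (mod 3307)
1526 ≡ 1526 (mod 3307); signature holds.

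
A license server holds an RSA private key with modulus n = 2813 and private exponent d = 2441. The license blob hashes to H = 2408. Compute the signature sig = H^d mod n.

1741

H^2 ≡ 2408^2 = 5798464 ≡ 871
H^4 ≡ 871^2 = 758641 ≡ 1944
H^8 ≡ 1944^2 = 3779136 ≡ 1277
H^16 ≡ 1277^2 = 1630729 ≡ 2002
H^32 ≡ 2002^2 = 4008004 ≡ 2292
H^64 ≡ 2292^2 = 5253264 ≡ 1393
H^128 ≡ 1393^2 = 1940449 ≡ 2292
H^256 ≡ 2292^2 = 5253264 ≡ 1393
H^512 ≡ 1393^2 = 1940449 ≡ 2292
H^1024 ≡ 2292^2 = 5253264 ≡ 1393
H^2048 ≡ 1393^2 = 1940449 ≡ 2292
2441 = 2048 + 256 + 128 + 8 + 1, so H^2441 ≡ 2292·1393·2292·1277·2408 ≡ 1741 (mod 2813)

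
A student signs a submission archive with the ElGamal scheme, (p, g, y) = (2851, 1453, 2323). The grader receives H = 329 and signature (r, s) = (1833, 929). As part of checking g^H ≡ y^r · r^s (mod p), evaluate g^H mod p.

Squares mod 2851: 1453^1≡1453, 1453^2≡1469, 1453^4≡2605, 1453^8≡645, 1453^16≡2630, 1453^32≡374, 1453^64≡177, 1453^128≡2819, 1453^256≡1024
329 = 256 + 64 + 8 + 1, so 1453^329 ≡ 1024·177·645·1453 ≡ 1866 (mod 2851)

1866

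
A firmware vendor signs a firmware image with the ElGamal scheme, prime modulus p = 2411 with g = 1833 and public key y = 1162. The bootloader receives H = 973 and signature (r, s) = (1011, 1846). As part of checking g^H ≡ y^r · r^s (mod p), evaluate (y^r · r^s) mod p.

136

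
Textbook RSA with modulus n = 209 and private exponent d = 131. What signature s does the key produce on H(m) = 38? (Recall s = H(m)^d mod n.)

38

(H(m))^2 ≡ 38^2 = 1444 ≡ 190
(H(m))^4 ≡ 190^2 = 36100 ≡ 152
(H(m))^8 ≡ 152^2 = 23104 ≡ 114
(H(m))^16 ≡ 114^2 = 12996 ≡ 38
(H(m))^32 ≡ 38^2 = 1444 ≡ 190
(H(m))^64 ≡ 190^2 = 36100 ≡ 152
(H(m))^128 ≡ 152^2 = 23104 ≡ 114
131 = 128 + 2 + 1, so (H(m))^131 ≡ 114·190·38 ≡ 38 (mod 209)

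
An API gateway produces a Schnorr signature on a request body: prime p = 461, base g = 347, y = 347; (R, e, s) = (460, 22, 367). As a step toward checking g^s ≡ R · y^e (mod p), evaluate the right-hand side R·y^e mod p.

Squares mod 461: 347^1≡347, 347^2≡88, 347^4≡368, 347^8≡351, 347^16≡114
22 = 16 + 4 + 2, so 347^22 ≡ 114·368·88 ≡ 88 (mod 461)
R · y^e ≡ 460·88 = 40480 ≡ 373 (mod 461)

373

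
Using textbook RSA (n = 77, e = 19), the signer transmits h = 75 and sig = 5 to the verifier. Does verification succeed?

sig^2 ≡ 5^2 = 25
sig^4 ≡ 25^2 = 625 ≡ 9
sig^8 ≡ 9^2 = 81 ≡ 4
sig^16 ≡ 4^2 = 16
19 = 16 + 2 + 1, so sig^19 ≡ 16·25·5 ≡ 75 (mod 77)
sig^19 mod 77 = 75 matches h.

passes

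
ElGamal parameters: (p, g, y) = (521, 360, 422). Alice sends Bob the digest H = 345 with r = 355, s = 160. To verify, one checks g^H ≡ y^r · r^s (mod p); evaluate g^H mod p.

360^2 = 129600 ≡ 392
360^4 ≡ 392^2 = 153664 ≡ 490
360^8 ≡ 490^2 = 240100 ≡ 440
360^16 ≡ 440^2 = 193600 ≡ 309
360^32 ≡ 309^2 = 95481 ≡ 138
360^64 ≡ 138^2 = 19044 ≡ 288
360^128 ≡ 288^2 = 82944 ≡ 105
360^256 ≡ 105^2 = 11025 ≡ 84
345 = 256 + 64 + 16 + 8 + 1, so 360^345 ≡ 84·288·309·440·360 ≡ 320 (mod 521)

320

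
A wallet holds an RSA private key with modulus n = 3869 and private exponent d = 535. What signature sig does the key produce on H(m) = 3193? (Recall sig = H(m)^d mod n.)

2342

Squares mod 3869: (H(m))^1≡3193, (H(m))^2≡434, (H(m))^4≡2644, (H(m))^8≡3322, (H(m))^16≡1296, (H(m))^32≡470, (H(m))^64≡367, (H(m))^128≡3143, (H(m))^256≡892, (H(m))^512≡2519
535 = 512 + 16 + 4 + 2 + 1, so (H(m))^535 ≡ 2519·1296·2644·434·3193 ≡ 2342 (mod 3869)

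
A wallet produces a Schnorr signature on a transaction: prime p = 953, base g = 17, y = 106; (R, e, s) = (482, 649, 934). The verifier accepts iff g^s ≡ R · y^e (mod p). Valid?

g^s mod p:
17^2 = 289
17^4 ≡ 289^2 = 83521 ≡ 610
17^8 ≡ 610^2 = 372100 ≡ 430
17^16 ≡ 430^2 = 184900 ≡ 18
17^32 ≡ 18^2 = 324
17^64 ≡ 324^2 = 104976 ≡ 146
17^128 ≡ 146^2 = 21316 ≡ 350
17^256 ≡ 350^2 = 122500 ≡ 516
17^512 ≡ 516^2 = 266256 ≡ 369
934 = 512 + 256 + 128 + 32 + 4 + 2, so 17^934 ≡ 369·516·350·324·610·289 ≡ 386 (mod 953)
R · y^e mod p:
106^2 = 11236 ≡ 753
106^4 ≡ 753^2 = 567009 ≡ 927
106^8 ≡ 927^2 = 859329 ≡ 676
106^16 ≡ 676^2 = 456976 ≡ 489
106^32 ≡ 489^2 = 239121 ≡ 871
106^64 ≡ 871^2 = 758641 ≡ 53
106^128 ≡ 53^2 = 2809 ≡ 903
106^256 ≡ 903^2 = 815409 ≡ 594
106^512 ≡ 594^2 = 352836 ≡ 226
649 = 512 + 128 + 8 + 1, so 106^649 ≡ 226·903·676·106 ≡ 791 (mod 953)
482·791 = 381262 ≡ 62 (mod 953)
386 ≠ 62; the check fails.

no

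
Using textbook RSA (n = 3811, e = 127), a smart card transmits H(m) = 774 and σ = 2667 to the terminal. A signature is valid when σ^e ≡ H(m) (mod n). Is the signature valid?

σ^2 ≡ 2667^2 = 7112889 ≡ 1563
σ^4 ≡ 1563^2 = 2442969 ≡ 118
σ^8 ≡ 118^2 = 13924 ≡ 2491
σ^16 ≡ 2491^2 = 6205081 ≡ 773
σ^32 ≡ 773^2 = 597529 ≡ 3013
σ^64 ≡ 3013^2 = 9078169 ≡ 367
127 = 64 + 32 + 16 + 8 + 4 + 2 + 1, so σ^127 ≡ 367·3013·773·2491·118·1563·2667 ≡ 3037 (mod 3811)
3037 ≠ 774, so verification fails.

invalid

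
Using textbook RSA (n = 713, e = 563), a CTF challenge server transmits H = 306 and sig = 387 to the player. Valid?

yes

sig^2 ≡ 387^2 = 149769 ≡ 39
sig^4 ≡ 39^2 = 1521 ≡ 95
sig^8 ≡ 95^2 = 9025 ≡ 469
sig^16 ≡ 469^2 = 219961 ≡ 357
sig^32 ≡ 357^2 = 127449 ≡ 535
sig^64 ≡ 535^2 = 286225 ≡ 312
sig^128 ≡ 312^2 = 97344 ≡ 376
sig^256 ≡ 376^2 = 141376 ≡ 202
sig^512 ≡ 202^2 = 40804 ≡ 163
563 = 512 + 32 + 16 + 2 + 1, so sig^563 ≡ 163·535·357·39·387 ≡ 306 (mod 713)
306 = H, so the signature checks out.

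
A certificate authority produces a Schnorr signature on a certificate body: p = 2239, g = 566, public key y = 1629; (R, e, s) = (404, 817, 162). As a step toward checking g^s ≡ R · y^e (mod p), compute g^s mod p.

Squares mod 2239: 566^1≡566, 566^2≡179, 566^4≡695, 566^8≡1640, 566^16≡561, 566^32≡1261, 566^64≡431, 566^128≡2163
162 = 128 + 32 + 2, so 566^162 ≡ 2163·1261·179 ≡ 574 (mod 2239)

574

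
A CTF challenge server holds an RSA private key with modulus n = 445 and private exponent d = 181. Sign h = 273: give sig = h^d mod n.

h^2 ≡ 273^2 = 74529 ≡ 214
h^4 ≡ 214^2 = 45796 ≡ 406
h^8 ≡ 406^2 = 164836 ≡ 186
h^16 ≡ 186^2 = 34596 ≡ 331
h^32 ≡ 331^2 = 109561 ≡ 91
h^64 ≡ 91^2 = 8281 ≡ 271
h^128 ≡ 271^2 = 73441 ≡ 16
181 = 128 + 32 + 16 + 4 + 1, so h^181 ≡ 16·91·331·406·273 ≡ 33 (mod 445)

33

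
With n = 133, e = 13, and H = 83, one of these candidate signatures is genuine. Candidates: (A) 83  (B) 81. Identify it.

Candidate A: Squares mod 133: 83^1≡83, 83^2≡106, 83^4≡64, 83^8≡106; 13 = 8 + 4 + 1, so 83^13 ≡ 106·64·83 ≡ 83 (mod 133)
  → matches H = 83
Candidate B: Squares mod 133: 81^1≡81, 81^2≡44, 81^4≡74, 81^8≡23; 13 = 8 + 4 + 1, so 81^13 ≡ 23·74·81 ≡ 74 (mod 133)

A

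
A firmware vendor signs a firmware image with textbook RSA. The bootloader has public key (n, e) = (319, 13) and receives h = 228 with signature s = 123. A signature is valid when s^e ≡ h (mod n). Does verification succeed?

Squares mod 319: s^1≡123, s^2≡136, s^4≡313, s^8≡36
13 = 8 + 4 + 1, so s^13 ≡ 36·313·123 ≡ 228 (mod 319)
228 = h, so the signature checks out.

passes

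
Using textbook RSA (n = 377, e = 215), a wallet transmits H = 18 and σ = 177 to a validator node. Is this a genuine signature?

Squares mod 377: σ^1≡177, σ^2≡38, σ^4≡313, σ^8≡326, σ^16≡339, σ^32≡313, σ^64≡326, σ^128≡339
215 = 128 + 64 + 16 + 4 + 2 + 1, so σ^215 ≡ 339·326·339·313·38·177 ≡ 18 (mod 377)
18 = H, so the signature checks out.

genuine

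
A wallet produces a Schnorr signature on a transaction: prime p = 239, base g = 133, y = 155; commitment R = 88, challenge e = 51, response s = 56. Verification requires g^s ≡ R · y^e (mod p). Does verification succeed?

g^s mod p:
Squares mod 239: 133^1≡133, 133^2≡3, 133^4≡9, 133^8≡81, 133^16≡108, 133^32≡192
56 = 32 + 16 + 8, so 133^56 ≡ 192·108·81 ≡ 163 (mod 239)
R · y^e mod p:
Squares mod 239: 155^1≡155, 155^2≡125, 155^4≡90, 155^8≡213, 155^16≡198, 155^32≡8
51 = 32 + 16 + 2 + 1, so 155^51 ≡ 8·198·125·155 ≡ 10 (mod 239)
88·10 = 880 ≡ 163 (mod 239)
163 ≡ 163 (mod 239); signature holds.

passes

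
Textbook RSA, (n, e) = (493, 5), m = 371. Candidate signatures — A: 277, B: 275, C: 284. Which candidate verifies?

Candidate A: Squares mod 493: 277^1≡277, 277^2≡314, 277^4≡489; 5 = 4 + 1, so 277^5 ≡ 489·277 ≡ 371 (mod 493)
  → matches m = 371
Candidate B: Squares mod 493: 275^1≡275, 275^2≡196, 275^4≡455; 5 = 4 + 1, so 275^5 ≡ 455·275 ≡ 396 (mod 493)
Candidate C: Squares mod 493: 284^1≡284, 284^2≡297, 284^4≡455; 5 = 4 + 1, so 284^5 ≡ 455·284 ≡ 54 (mod 493)

A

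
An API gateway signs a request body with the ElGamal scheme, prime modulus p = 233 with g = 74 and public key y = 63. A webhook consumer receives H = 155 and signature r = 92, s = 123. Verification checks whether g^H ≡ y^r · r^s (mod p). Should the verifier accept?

Left side g^H mod p:
74^2 = 5476 ≡ 117
74^4 ≡ 117^2 = 13689 ≡ 175
74^8 ≡ 175^2 = 30625 ≡ 102
74^16 ≡ 102^2 = 10404 ≡ 152
74^32 ≡ 152^2 = 23104 ≡ 37
74^64 ≡ 37^2 = 1369 ≡ 204
74^128 ≡ 204^2 = 41616 ≡ 142
155 = 128 + 16 + 8 + 2 + 1, so 74^155 ≡ 142·152·102·117·74 ≡ 51 (mod 233)
Right side y^r · r^s mod p:
63^2 = 3969 ≡ 8
63^4 ≡ 8^2 = 64
63^8 ≡ 64^2 = 4096 ≡ 135
63^16 ≡ 135^2 = 18225 ≡ 51
63^32 ≡ 51^2 = 2601 ≡ 38
63^64 ≡ 38^2 = 1444 ≡ 46
92 = 64 + 16 + 8 + 4, so 63^92 ≡ 46·51·135·64 ≡ 71 (mod 233)
92^2 = 8464 ≡ 76
92^4 ≡ 76^2 = 5776 ≡ 184
92^8 ≡ 184^2 = 33856 ≡ 71
92^16 ≡ 71^2 = 5041 ≡ 148
92^32 ≡ 148^2 = 21904 ≡ 2
92^64 ≡ 2^2 = 4
123 = 64 + 32 + 16 + 8 + 2 + 1, so 92^123 ≡ 4·2·148·71·76·92 ≡ 135 (mod 233)
71·135 = 9585 ≡ 32 (mod 233)
51 ≠ 32, so verification fails.

reject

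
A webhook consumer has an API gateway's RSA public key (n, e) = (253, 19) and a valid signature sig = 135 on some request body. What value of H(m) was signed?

224

sig^2 ≡ 135^2 = 18225 ≡ 9
sig^4 ≡ 9^2 = 81
sig^8 ≡ 81^2 = 6561 ≡ 236
sig^16 ≡ 236^2 = 55696 ≡ 36
19 = 16 + 2 + 1, so sig^19 ≡ 36·9·135 ≡ 224 (mod 253)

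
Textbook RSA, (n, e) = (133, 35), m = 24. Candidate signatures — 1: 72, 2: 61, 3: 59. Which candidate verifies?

2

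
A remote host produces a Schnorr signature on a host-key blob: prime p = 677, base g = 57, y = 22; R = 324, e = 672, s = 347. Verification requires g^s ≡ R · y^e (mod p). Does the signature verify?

does not verify

g^s mod p:
57^2 = 3249 ≡ 541
57^4 ≡ 541^2 = 292681 ≡ 217
57^8 ≡ 217^2 = 47089 ≡ 376
57^16 ≡ 376^2 = 141376 ≡ 560
57^32 ≡ 560^2 = 313600 ≡ 149
57^64 ≡ 149^2 = 22201 ≡ 537
57^128 ≡ 537^2 = 288369 ≡ 644
57^256 ≡ 644^2 = 414736 ≡ 412
347 = 256 + 64 + 16 + 8 + 2 + 1, so 57^347 ≡ 412·537·560·376·541·57 ≡ 445 (mod 677)
R · y^e mod p:
22^2 = 484
22^4 ≡ 484^2 = 234256 ≡ 14
22^8 ≡ 14^2 = 196
22^16 ≡ 196^2 = 38416 ≡ 504
22^32 ≡ 504^2 = 254016 ≡ 141
22^64 ≡ 141^2 = 19881 ≡ 248
22^128 ≡ 248^2 = 61504 ≡ 574
22^256 ≡ 574^2 = 329476 ≡ 454
22^512 ≡ 454^2 = 206116 ≡ 308
672 = 512 + 128 + 32, so 22^672 ≡ 308·574·141 ≡ 532 (mod 677)
324·532 = 172368 ≡ 410 (mod 677)
445 ≠ 410; the check fails.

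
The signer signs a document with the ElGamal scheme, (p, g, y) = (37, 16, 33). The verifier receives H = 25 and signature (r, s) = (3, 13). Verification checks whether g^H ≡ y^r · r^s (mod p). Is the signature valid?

Left side g^H mod p:
Squares mod 37: 16^1≡16, 16^2≡34, 16^4≡9, 16^8≡7, 16^16≡12
25 = 16 + 8 + 1, so 16^25 ≡ 12·7·16 ≡ 12 (mod 37)
Right side y^r · r^s mod p:
Squares mod 37: 33^1≡33, 33^2≡16
3 = 2 + 1, so 33^3 ≡ 16·33 ≡ 10 (mod 37)
Squares mod 37: 3^1≡3, 3^2≡9, 3^4≡7, 3^8≡12
13 = 8 + 4 + 1, so 3^13 ≡ 12·7·3 ≡ 30 (mod 37)
10·30 = 300 ≡ 4 (mod 37)
12 ≠ 4, so verification fails.

invalid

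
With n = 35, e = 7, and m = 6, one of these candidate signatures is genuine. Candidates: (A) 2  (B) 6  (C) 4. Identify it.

Candidate A: Squares mod 35: 2^1≡2, 2^2≡4, 2^4≡16; 7 = 4 + 2 + 1, so 2^7 ≡ 16·4·2 ≡ 23 (mod 35)
Candidate B: Squares mod 35: 6^1≡6, 6^2≡1, 6^4≡1; 7 = 4 + 2 + 1, so 6^7 ≡ 1·1·6 ≡ 6 (mod 35)
  → matches m = 6
Candidate C: Squares mod 35: 4^1≡4, 4^2≡16, 4^4≡11; 7 = 4 + 2 + 1, so 4^7 ≡ 11·16·4 ≡ 4 (mod 35)

B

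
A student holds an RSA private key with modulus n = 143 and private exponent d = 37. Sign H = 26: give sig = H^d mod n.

H^2 ≡ 26^2 = 676 ≡ 104
H^4 ≡ 104^2 = 10816 ≡ 91
H^8 ≡ 91^2 = 8281 ≡ 130
H^16 ≡ 130^2 = 16900 ≡ 26
H^32 ≡ 26^2 = 676 ≡ 104
37 = 32 + 4 + 1, so H^37 ≡ 104·91·26 ≡ 104 (mod 143)

104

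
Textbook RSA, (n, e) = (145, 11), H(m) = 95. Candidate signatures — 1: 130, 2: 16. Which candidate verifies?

1

Candidate 1: Squares mod 145: 130^1≡130, 130^2≡80, 130^4≡20, 130^8≡110; 11 = 8 + 2 + 1, so 130^11 ≡ 110·80·130 ≡ 95 (mod 145)
  → matches H(m) = 95
Candidate 2: Squares mod 145: 16^1≡16, 16^2≡111, 16^4≡141, 16^8≡16; 11 = 8 + 2 + 1, so 16^11 ≡ 16·111·16 ≡ 141 (mod 145)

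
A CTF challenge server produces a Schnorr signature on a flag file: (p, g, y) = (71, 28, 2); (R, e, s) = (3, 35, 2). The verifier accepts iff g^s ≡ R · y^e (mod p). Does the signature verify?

g^s mod p:
Squares mod 71: 28^1≡28, 28^2≡3
28^2 ≡ 3 (mod 71)
R · y^e mod p:
Squares mod 71: 2^1≡2, 2^2≡4, 2^4≡16, 2^8≡43, 2^16≡3, 2^32≡9
35 = 32 + 2 + 1, so 2^35 ≡ 9·4·2 ≡ 1 (mod 71)
3·1 = 3 ≡ 3 (mod 71)
3 ≡ 3 (mod 71); signature holds.

verifies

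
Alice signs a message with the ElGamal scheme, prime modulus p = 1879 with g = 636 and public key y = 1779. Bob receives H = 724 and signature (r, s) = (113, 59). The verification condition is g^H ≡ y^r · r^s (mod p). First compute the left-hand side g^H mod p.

636^2 = 404496 ≡ 511
636^4 ≡ 511^2 = 261121 ≡ 1819
636^8 ≡ 1819^2 = 3308761 ≡ 1721
636^16 ≡ 1721^2 = 2961841 ≡ 537
636^32 ≡ 537^2 = 288369 ≡ 882
636^64 ≡ 882^2 = 777924 ≡ 18
636^128 ≡ 18^2 = 324
636^256 ≡ 324^2 = 104976 ≡ 1631
636^512 ≡ 1631^2 = 2660161 ≡ 1376
724 = 512 + 128 + 64 + 16 + 4, so 636^724 ≡ 1376·324·18·537·1819 ≡ 1084 (mod 1879)

1084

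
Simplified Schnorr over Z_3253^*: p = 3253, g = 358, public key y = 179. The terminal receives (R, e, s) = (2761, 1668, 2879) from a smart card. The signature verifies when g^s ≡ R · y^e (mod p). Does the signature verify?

g^s mod p:
358^2879 mod 3253 = 2753
R · y^e mod p:
179^1668 mod 3253 = 2011
2761·2011 = 5552371 ≡ 2753 (mod 3253)
2753 ≡ 2753 (mod 3253); signature holds.

verifies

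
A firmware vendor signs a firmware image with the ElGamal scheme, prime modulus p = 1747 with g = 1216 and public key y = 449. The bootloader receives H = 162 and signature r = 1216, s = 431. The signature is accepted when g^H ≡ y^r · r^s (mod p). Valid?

no

Left side g^H mod p:
1216^2 = 1478656 ≡ 694
1216^4 ≡ 694^2 = 481636 ≡ 1211
1216^8 ≡ 1211^2 = 1466521 ≡ 788
1216^16 ≡ 788^2 = 620944 ≡ 759
1216^32 ≡ 759^2 = 576081 ≡ 1318
1216^64 ≡ 1318^2 = 1737124 ≡ 606
1216^128 ≡ 606^2 = 367236 ≡ 366
162 = 128 + 32 + 2, so 1216^162 ≡ 366·1318·694 ≡ 1409 (mod 1747)
Right side y^r · r^s mod p:
449^2 = 201601 ≡ 696
449^4 ≡ 696^2 = 484416 ≡ 497
449^8 ≡ 497^2 = 247009 ≡ 682
449^16 ≡ 682^2 = 465124 ≡ 422
449^32 ≡ 422^2 = 178084 ≡ 1637
449^64 ≡ 1637^2 = 2679769 ≡ 1618
449^128 ≡ 1618^2 = 2617924 ≡ 918
449^256 ≡ 918^2 = 842724 ≡ 670
449^512 ≡ 670^2 = 448900 ≡ 1668
449^1024 ≡ 1668^2 = 2782224 ≡ 1000
1216 = 1024 + 128 + 64, so 449^1216 ≡ 1000·918·1618 ≡ 142 (mod 1747)
1216^2 = 1478656 ≡ 694
1216^4 ≡ 694^2 = 481636 ≡ 1211
1216^8 ≡ 1211^2 = 1466521 ≡ 788
1216^16 ≡ 788^2 = 620944 ≡ 759
1216^32 ≡ 759^2 = 576081 ≡ 1318
1216^64 ≡ 1318^2 = 1737124 ≡ 606
1216^128 ≡ 606^2 = 367236 ≡ 366
1216^256 ≡ 366^2 = 133956 ≡ 1184
431 = 256 + 128 + 32 + 8 + 4 + 2 + 1, so 1216^431 ≡ 1184·366·1318·788·1211·694·1216 ≡ 101 (mod 1747)
142·101 = 14342 ≡ 366 (mod 1747)
1409 ≠ 366, so verification fails.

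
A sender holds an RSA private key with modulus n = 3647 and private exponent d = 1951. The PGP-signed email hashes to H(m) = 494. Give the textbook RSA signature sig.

949

(H(m))^2 ≡ 494^2 = 244036 ≡ 3334
(H(m))^4 ≡ 3334^2 = 11115556 ≡ 3147
(H(m))^8 ≡ 3147^2 = 9903609 ≡ 2004
(H(m))^16 ≡ 2004^2 = 4016016 ≡ 669
(H(m))^32 ≡ 669^2 = 447561 ≡ 2627
(H(m))^64 ≡ 2627^2 = 6901129 ≡ 1005
(H(m))^128 ≡ 1005^2 = 1010025 ≡ 3453
(H(m))^256 ≡ 3453^2 = 11923209 ≡ 1166
(H(m))^512 ≡ 1166^2 = 1359556 ≡ 2872
(H(m))^1024 ≡ 2872^2 = 8248384 ≡ 2517
1951 = 1024 + 512 + 256 + 128 + 16 + 8 + 4 + 2 + 1, so (H(m))^1951 ≡ 2517·2872·1166·3453·669·2004·3147·3334·494 ≡ 949 (mod 3647)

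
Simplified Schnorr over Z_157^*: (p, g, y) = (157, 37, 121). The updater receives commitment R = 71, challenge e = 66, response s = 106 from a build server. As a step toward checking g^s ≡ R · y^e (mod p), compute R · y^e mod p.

100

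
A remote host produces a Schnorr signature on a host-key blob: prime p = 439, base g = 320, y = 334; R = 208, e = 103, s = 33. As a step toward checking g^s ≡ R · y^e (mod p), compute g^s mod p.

73

320^2 = 102400 ≡ 113
320^4 ≡ 113^2 = 12769 ≡ 38
320^8 ≡ 38^2 = 1444 ≡ 127
320^16 ≡ 127^2 = 16129 ≡ 325
320^32 ≡ 325^2 = 105625 ≡ 265
33 = 32 + 1, so 320^33 ≡ 265·320 ≡ 73 (mod 439)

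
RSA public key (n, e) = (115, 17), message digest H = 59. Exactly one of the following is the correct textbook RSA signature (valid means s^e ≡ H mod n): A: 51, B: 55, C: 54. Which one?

Candidate A: Squares mod 115: 51^1≡51, 51^2≡71, 51^4≡96, 51^8≡16, 51^16≡26; 17 = 16 + 1, so 51^17 ≡ 26·51 ≡ 61 (mod 115)
Candidate B: Squares mod 115: 55^1≡55, 55^2≡35, 55^4≡75, 55^8≡105, 55^16≡100; 17 = 16 + 1, so 55^17 ≡ 100·55 ≡ 95 (mod 115)
Candidate C: Squares mod 115: 54^1≡54, 54^2≡41, 54^4≡71, 54^8≡96, 54^16≡16; 17 = 16 + 1, so 54^17 ≡ 16·54 ≡ 59 (mod 115)
  → matches H = 59

C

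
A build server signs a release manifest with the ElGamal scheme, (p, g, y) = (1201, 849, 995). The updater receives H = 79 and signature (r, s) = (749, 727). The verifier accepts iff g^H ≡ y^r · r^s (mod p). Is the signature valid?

valid

Left side g^H mod p:
849^2 = 720801 ≡ 201
849^4 ≡ 201^2 = 40401 ≡ 768
849^8 ≡ 768^2 = 589824 ≡ 133
849^16 ≡ 133^2 = 17689 ≡ 875
849^32 ≡ 875^2 = 765625 ≡ 588
849^64 ≡ 588^2 = 345744 ≡ 1057
79 = 64 + 8 + 4 + 2 + 1, so 849^79 ≡ 1057·133·768·201·849 ≡ 85 (mod 1201)
Right side y^r · r^s mod p:
995^2 = 990025 ≡ 401
995^4 ≡ 401^2 = 160801 ≡ 1068
995^8 ≡ 1068^2 = 1140624 ≡ 875
995^16 ≡ 875^2 = 765625 ≡ 588
995^32 ≡ 588^2 = 345744 ≡ 1057
995^64 ≡ 1057^2 = 1117249 ≡ 319
995^128 ≡ 319^2 = 101761 ≡ 877
995^256 ≡ 877^2 = 769129 ≡ 489
995^512 ≡ 489^2 = 239121 ≡ 122
749 = 512 + 128 + 64 + 32 + 8 + 4 + 1, so 995^749 ≡ 122·877·319·1057·875·1068·995 ≡ 309 (mod 1201)
749^2 = 561001 ≡ 134
749^4 ≡ 134^2 = 17956 ≡ 1142
749^8 ≡ 1142^2 = 1304164 ≡ 1079
749^16 ≡ 1079^2 = 1164241 ≡ 472
749^32 ≡ 472^2 = 222784 ≡ 599
749^64 ≡ 599^2 = 358801 ≡ 903
749^128 ≡ 903^2 = 815409 ≡ 1131
749^256 ≡ 1131^2 = 1279161 ≡ 96
749^512 ≡ 96^2 = 9216 ≡ 809
727 = 512 + 128 + 64 + 16 + 4 + 2 + 1, so 749^727 ≡ 809·1131·903·472·1142·134·749 ≡ 696 (mod 1201)
309·696 = 215064 ≡ 85 (mod 1201)
85 ≡ 85 (mod 1201), so the signature is genuine.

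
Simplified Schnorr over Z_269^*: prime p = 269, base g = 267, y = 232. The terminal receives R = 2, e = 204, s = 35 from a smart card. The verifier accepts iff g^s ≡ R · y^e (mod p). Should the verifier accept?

g^s mod p:
267^2 = 71289 ≡ 4
267^4 ≡ 4^2 = 16
267^8 ≡ 16^2 = 256
267^16 ≡ 256^2 = 65536 ≡ 169
267^32 ≡ 169^2 = 28561 ≡ 47
35 = 32 + 2 + 1, so 267^35 ≡ 47·4·267 ≡ 162 (mod 269)
R · y^e mod p:
232^2 = 53824 ≡ 24
232^4 ≡ 24^2 = 576 ≡ 38
232^8 ≡ 38^2 = 1444 ≡ 99
232^16 ≡ 99^2 = 9801 ≡ 117
232^32 ≡ 117^2 = 13689 ≡ 239
232^64 ≡ 239^2 = 57121 ≡ 93
232^128 ≡ 93^2 = 8649 ≡ 41
204 = 128 + 64 + 8 + 4, so 232^204 ≡ 41·93·99·38 ≡ 81 (mod 269)
2·81 = 162 ≡ 162 (mod 269)
162 ≡ 162 (mod 269); signature holds.

accept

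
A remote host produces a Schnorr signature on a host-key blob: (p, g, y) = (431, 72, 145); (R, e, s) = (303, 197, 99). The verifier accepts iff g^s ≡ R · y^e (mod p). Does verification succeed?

g^s mod p:
72^2 = 5184 ≡ 12
72^4 ≡ 12^2 = 144
72^8 ≡ 144^2 = 20736 ≡ 48
72^16 ≡ 48^2 = 2304 ≡ 149
72^32 ≡ 149^2 = 22201 ≡ 220
72^64 ≡ 220^2 = 48400 ≡ 128
99 = 64 + 32 + 2 + 1, so 72^99 ≡ 128·220·12·72 ≡ 290 (mod 431)
R · y^e mod p:
145^2 = 21025 ≡ 337
145^4 ≡ 337^2 = 113569 ≡ 216
145^8 ≡ 216^2 = 46656 ≡ 108
145^16 ≡ 108^2 = 11664 ≡ 27
145^32 ≡ 27^2 = 729 ≡ 298
145^64 ≡ 298^2 = 88804 ≡ 18
145^128 ≡ 18^2 = 324
197 = 128 + 64 + 4 + 1, so 145^197 ≡ 324·18·216·145 ≡ 9 (mod 431)
303·9 = 2727 ≡ 141 (mod 431)
290 ≠ 141; the check fails.

fails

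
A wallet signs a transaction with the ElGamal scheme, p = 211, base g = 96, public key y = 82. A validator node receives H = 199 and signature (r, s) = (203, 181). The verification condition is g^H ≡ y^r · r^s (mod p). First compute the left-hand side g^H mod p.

79

96^2 = 9216 ≡ 143
96^4 ≡ 143^2 = 20449 ≡ 193
96^8 ≡ 193^2 = 37249 ≡ 113
96^16 ≡ 113^2 = 12769 ≡ 109
96^32 ≡ 109^2 = 11881 ≡ 65
96^64 ≡ 65^2 = 4225 ≡ 5
96^128 ≡ 5^2 = 25
199 = 128 + 64 + 4 + 2 + 1, so 96^199 ≡ 25·5·193·143·96 ≡ 79 (mod 211)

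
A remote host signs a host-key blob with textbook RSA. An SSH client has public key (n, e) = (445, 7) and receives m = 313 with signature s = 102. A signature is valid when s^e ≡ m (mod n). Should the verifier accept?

accept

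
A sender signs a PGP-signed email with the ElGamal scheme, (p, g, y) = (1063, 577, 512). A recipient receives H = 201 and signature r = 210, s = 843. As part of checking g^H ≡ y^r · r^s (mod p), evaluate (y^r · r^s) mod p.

322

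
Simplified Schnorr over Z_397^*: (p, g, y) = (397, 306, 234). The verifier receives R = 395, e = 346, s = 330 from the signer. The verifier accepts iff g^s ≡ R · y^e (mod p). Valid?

g^s mod p:
Squares mod 397: 306^1≡306, 306^2≡341, 306^4≡357, 306^8≡12, 306^16≡144, 306^32≡92, 306^64≡127, 306^128≡249, 306^256≡69
330 = 256 + 64 + 8 + 2, so 306^330 ≡ 69·127·12·341 ≡ 362 (mod 397)
R · y^e mod p:
Squares mod 397: 234^1≡234, 234^2≡367, 234^4≡106, 234^8≡120, 234^16≡108, 234^32≡151, 234^64≡172, 234^128≡206, 234^256≡354
346 = 256 + 64 + 16 + 8 + 2, so 234^346 ≡ 354·172·108·120·367 ≡ 108 (mod 397)
395·108 = 42660 ≡ 181 (mod 397)
362 ≠ 181; the check fails.

no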